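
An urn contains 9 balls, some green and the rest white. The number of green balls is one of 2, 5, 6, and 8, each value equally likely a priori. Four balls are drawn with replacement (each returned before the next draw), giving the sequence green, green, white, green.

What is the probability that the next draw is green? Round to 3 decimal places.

Under each hypothesis, the probability of the observed sequence is: P(data | r = 2) = (2/9)(2/9)(7/9)(2/9) = 0.0085353; P(data | r = 5) = (5/9)(5/9)(4/9)(5/9) = 0.076208; P(data | r = 6) = (6/9)(6/9)(3/9)(6/9) = 0.098765; P(data | r = 8) = (8/9)(8/9)(1/9)(8/9) = 0.078037.
The prior-weighted likelihoods are 1/4 · 0.0085353 = 0.0021338, 1/4 · 0.076208 = 0.019052, 1/4 · 0.098765 = 0.024691, 1/4 · 0.078037 = 0.019509; with total 0.065386.
The posterior is then P(r = 2 | data) = 0.032634, P(r = 5 | data) = 0.29138, P(r = 6 | data) = 0.37762, P(r = 8 | data) = 0.29837.
The predictive probability is P(green next | data) = (2/9)(0.032634) + (5/9)(0.29138) + (2/3)(0.37762) + (8/9)(0.29837) = 0.68609.

0.686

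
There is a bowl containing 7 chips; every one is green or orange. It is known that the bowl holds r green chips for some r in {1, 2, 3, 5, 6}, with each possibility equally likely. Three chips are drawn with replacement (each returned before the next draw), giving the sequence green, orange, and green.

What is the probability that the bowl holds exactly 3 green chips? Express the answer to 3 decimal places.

Under each hypothesis, the probability of the observed sequence is: P(data | r = 1) = (1/7)(6/7)(1/7) = 0.017493; P(data | r = 2) = (2/7)(5/7)(2/7) = 0.058309; P(data | r = 3) = (3/7)(4/7)(3/7) = 0.10496; P(data | r = 5) = (5/7)(2/7)(5/7) = 0.14577; P(data | r = 6) = (6/7)(1/7)(6/7) = 0.10496.
The prior-weighted likelihoods are 1/5 · 0.017493 = 0.0034985, 1/5 · 0.058309 = 0.011662, 1/5 · 0.10496 = 0.020991, 1/5 · 0.14577 = 0.029155, 1/5 · 0.10496 = 0.020991; summing to 0.086297.
So P(r = 3 | data) = (0.020991) / (0.086297) = 0.24324.

0.243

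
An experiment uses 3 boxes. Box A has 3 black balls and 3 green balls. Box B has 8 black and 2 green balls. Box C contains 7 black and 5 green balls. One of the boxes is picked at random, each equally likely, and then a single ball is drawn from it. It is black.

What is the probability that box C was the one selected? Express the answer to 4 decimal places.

Under each hypothesis, the probability of this draw is: P(data | box A) = (3/6) = 1/2; P(data | box B) = (8/10) = 4/5; P(data | box C) = (7/12) = 7/12.
Weighting by the prior gives 1/3 · 1/2 = 1/6, 1/3 · 4/5 = 4/15, 1/3 · 7/12 = 7/36; summing to 113/180.
Hence P(box C | data) = (7/36) / (113/180) = 35/113.

0.3097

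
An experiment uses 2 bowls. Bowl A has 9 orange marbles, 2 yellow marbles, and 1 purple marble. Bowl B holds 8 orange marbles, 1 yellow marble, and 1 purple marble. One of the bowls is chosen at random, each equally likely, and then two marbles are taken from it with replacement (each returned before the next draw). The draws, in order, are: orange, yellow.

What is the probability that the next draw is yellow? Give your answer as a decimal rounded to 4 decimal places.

Under each hypothesis, the probability of the observed sequence is: P(data | bowl A) = (9/12)(2/12) = 1/8; P(data | bowl B) = (8/10)(1/10) = 2/25.
Weighting by the prior gives 1/2 · 1/8 = 1/16, 1/2 · 2/25 = 1/25; with total 41/400.
The posterior is then P(bowl A | data) = 0.60976, P(bowl B | data) = 0.39024.
Averaging over the posterior, P(yellow next | data) = (1/6)(0.60976) + (1/10)(0.39024) = 0.14065.

0.1407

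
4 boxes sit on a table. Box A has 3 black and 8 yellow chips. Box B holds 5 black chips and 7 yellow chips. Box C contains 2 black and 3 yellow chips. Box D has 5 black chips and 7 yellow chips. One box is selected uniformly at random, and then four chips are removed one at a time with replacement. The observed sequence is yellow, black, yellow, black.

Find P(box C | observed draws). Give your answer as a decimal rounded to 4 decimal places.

0.2678

The likelihood of the observed sequence under each hypothesis: P(data | box A) = (8/11)(3/11)(8/11)(3/11) = 0.039342; P(data | box B) = (7/12)(5/12)(7/12)(5/12) = 0.059076; P(data | box C) = (3/5)(2/5)(3/5)(2/5) = 0.0576; P(data | box D) = (7/12)(5/12)(7/12)(5/12) = 0.059076.
Weighting by the prior gives 1/4 · 0.039342 = 0.0098354, 1/4 · 0.059076 = 0.014769, 1/4 · 0.0576 = 0.0144, 1/4 · 0.059076 = 0.014769; with total 0.053773.
Hence P(box C | data) = (0.0144) / (0.053773) = 0.26779.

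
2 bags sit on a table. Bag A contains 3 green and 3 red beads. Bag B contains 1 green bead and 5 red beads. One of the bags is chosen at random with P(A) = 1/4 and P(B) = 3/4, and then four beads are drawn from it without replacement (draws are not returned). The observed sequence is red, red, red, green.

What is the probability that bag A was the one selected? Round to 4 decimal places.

The likelihood of the observed sequence under each hypothesis: P(data | bag A) = (3/6)(2/5)(1/4)(3/3) = 1/20; P(data | bag B) = (5/6)(4/5)(3/4)(1/3) = 1/6.
Multiplying each by its prior: 1/4 · 1/20 = 1/80, 3/4 · 1/6 = 1/8; with total 11/80.
Therefore the posterior P(bag A | data) = (1/80) / (11/80) = 1/11.

0.0909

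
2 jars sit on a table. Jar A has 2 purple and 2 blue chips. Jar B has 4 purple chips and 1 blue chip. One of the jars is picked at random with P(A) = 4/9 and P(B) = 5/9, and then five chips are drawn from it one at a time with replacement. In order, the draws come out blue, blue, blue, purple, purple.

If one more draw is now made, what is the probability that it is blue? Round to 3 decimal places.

Under each hypothesis, the probability of the observed sequence is: P(data | jar A) = (2/4)(2/4)(2/4)(2/4)(2/4) = 0.03125; P(data | jar B) = (1/5)(1/5)(1/5)(4/5)(4/5) = 0.00512.
Multiplying each by its prior: 4/9 · 0.03125 = 0.013889, 5/9 · 0.00512 = 0.0028444; these sum to 0.016733.
The posterior is then P(jar A | data) = 0.83001, P(jar B | data) = 0.16999.
Averaging over the posterior, P(blue next | data) = (1/2)(0.83001) + (1/5)(0.16999) = 0.449.

0.449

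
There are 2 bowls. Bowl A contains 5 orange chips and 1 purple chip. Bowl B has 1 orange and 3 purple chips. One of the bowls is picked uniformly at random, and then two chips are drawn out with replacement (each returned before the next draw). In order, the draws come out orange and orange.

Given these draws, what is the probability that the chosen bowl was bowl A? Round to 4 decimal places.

0.9174

Under each hypothesis, the probability of the observed sequence is: P(data | bowl A) = (5/6)(5/6) = 25/36; P(data | bowl B) = (1/4)(1/4) = 1/16.
Weighting by the prior gives 1/2 · 25/36 = 25/72, 1/2 · 1/16 = 1/32; with total 109/288.
By Bayes' rule, P(bowl A | data) = (25/72) / (109/288) = 100/109.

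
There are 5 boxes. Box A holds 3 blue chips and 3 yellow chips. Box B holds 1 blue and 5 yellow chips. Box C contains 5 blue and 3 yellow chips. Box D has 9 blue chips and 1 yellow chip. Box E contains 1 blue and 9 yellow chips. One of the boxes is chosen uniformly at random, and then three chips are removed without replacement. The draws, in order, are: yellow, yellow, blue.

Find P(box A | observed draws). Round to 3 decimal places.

0.296

The likelihood of the observed sequence under each hypothesis: P(data | box A) = (3/6)(2/5)(3/4) = 3/20; P(data | box B) = (5/6)(4/5)(1/4) = 1/6; P(data | box C) = (3/8)(2/7)(5/6) = 5/56; P(data | box D) = (1/10)(0/9) = 0; P(data | box E) = (9/10)(8/9)(1/8) = 1/10.
The prior-weighted likelihoods are 1/5 · 3/20 = 3/100, 1/5 · 1/6 = 1/30, 1/5 · 5/56 = 1/56, 1/5 · 0 = 0, 1/5 · 1/10 = 1/50; these sum to 17/168.
Hence P(box A | data) = (3/100) / (17/168) = 126/425.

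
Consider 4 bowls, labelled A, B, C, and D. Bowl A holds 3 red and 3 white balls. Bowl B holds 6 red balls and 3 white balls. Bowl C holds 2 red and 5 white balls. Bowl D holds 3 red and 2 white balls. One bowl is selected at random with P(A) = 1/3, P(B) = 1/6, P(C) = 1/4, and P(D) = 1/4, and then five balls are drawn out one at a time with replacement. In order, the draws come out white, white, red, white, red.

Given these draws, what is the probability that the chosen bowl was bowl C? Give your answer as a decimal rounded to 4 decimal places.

0.2822

Under each hypothesis, the probability of the observed sequence is: P(data | bowl A) = (3/6)(3/6)(3/6)(3/6)(3/6) = 0.03125; P(data | bowl B) = (3/9)(3/9)(6/9)(3/9)(6/9) = 0.016461; P(data | bowl C) = (5/7)(5/7)(2/7)(5/7)(2/7) = 0.02975; P(data | bowl D) = (2/5)(2/5)(3/5)(2/5)(3/5) = 0.02304.
Weighting by the prior gives 1/3 · 0.03125 = 0.010417, 1/6 · 0.016461 = 0.0027435, 1/4 · 0.02975 = 0.0074374, 1/4 · 0.02304 = 0.00576; these sum to 0.026358.
By Bayes' rule, P(bowl C | data) = (0.0074374) / (0.026358) = 0.28217.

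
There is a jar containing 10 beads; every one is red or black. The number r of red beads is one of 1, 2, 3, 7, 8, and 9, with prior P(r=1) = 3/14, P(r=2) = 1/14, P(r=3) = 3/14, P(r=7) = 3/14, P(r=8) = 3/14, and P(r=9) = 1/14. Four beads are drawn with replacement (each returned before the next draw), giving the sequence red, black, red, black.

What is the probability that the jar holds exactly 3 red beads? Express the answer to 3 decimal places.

For each hypothesis, P(data | H) works out to: P(data | r = 1) = (1/10)(9/10)(1/10)(9/10) = 0.0081; P(data | r = 2) = (2/10)(8/10)(2/10)(8/10) = 0.0256; P(data | r = 3) = (3/10)(7/10)(3/10)(7/10) = 0.0441; P(data | r = 7) = (7/10)(3/10)(7/10)(3/10) = 0.0441; P(data | r = 8) = (8/10)(2/10)(8/10)(2/10) = 0.0256; P(data | r = 9) = (9/10)(1/10)(9/10)(1/10) = 0.0081.
The prior-weighted likelihoods are 3/14 · 0.0081 = 0.0017357, 1/14 · 0.0256 = 0.0018286, 3/14 · 0.0441 = 0.00945, 3/14 · 0.0441 = 0.00945, 3/14 · 0.0256 = 0.0054857, 1/14 · 0.0081 = 0.00057857; these sum to 0.028529.
By Bayes' rule, P(r = 3 | data) = (0.00945) / (0.028529) = 0.33125.

0.331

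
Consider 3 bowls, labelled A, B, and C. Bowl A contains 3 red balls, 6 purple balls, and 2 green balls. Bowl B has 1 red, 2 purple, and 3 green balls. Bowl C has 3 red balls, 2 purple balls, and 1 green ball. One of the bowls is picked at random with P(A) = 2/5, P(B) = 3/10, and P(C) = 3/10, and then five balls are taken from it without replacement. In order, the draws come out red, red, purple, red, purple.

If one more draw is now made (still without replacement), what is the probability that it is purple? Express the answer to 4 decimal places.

0.1375

The likelihood of the observed sequence under each hypothesis: P(data | bowl A) = (3/11)(2/10)(6/9)(1/8)(5/7) = 0.0032468; P(data | bowl B) = (1/6)(0/5) = 0; P(data | bowl C) = (3/6)(2/5)(2/4)(1/3)(1/2) = 0.016667.
Multiplying each by its prior: 2/5 · 0.0032468 = 0.0012987, 3/10 · 0 = 0, 3/10 · 0.016667 = 0.005; with total 0.0062987.
Normalising, the posterior is P(bowl A | data) = 0.20619, P(bowl B | data) = 0, P(bowl C | data) = 0.79381.
So P(purple next | data) = Σ P(purple next | H) P(H | data) = (2/3)(0.20619) + (0)(0.79381) = 0.13746.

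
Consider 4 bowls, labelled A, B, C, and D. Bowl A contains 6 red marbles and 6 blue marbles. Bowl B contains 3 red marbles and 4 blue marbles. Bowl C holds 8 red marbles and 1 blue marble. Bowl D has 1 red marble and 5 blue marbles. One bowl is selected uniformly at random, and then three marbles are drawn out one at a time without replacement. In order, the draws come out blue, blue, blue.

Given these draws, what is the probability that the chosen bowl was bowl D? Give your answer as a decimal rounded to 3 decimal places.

The likelihood of the observed sequence under each hypothesis: P(data | bowl A) = (6/12)(5/11)(4/10) = 0.090909; P(data | bowl B) = (4/7)(3/6)(2/5) = 0.11429; P(data | bowl C) = (1/9)(0/8) = 0; P(data | bowl D) = (5/6)(4/5)(3/4) = 0.5.
Multiplying each by its prior: 1/4 · 0.090909 = 0.022727, 1/4 · 0.11429 = 0.028571, 1/4 · 0 = 0, 1/4 · 0.5 = 0.125; with total 0.1763.
Hence P(bowl D | data) = (0.125) / (0.1763) = 0.70902.

0.709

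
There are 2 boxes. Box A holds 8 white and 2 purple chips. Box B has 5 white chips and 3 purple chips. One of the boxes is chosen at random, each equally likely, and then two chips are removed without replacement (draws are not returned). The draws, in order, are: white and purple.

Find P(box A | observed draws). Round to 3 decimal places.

For each hypothesis, P(data | H) works out to: P(data | box A) = (8/10)(2/9) = 0.17778; P(data | box B) = (5/8)(3/7) = 0.26786.
The prior-weighted likelihoods are 1/2 · 0.17778 = 0.088889, 1/2 · 0.26786 = 0.13393; these sum to 0.22282.
By Bayes' rule, P(box A | data) = (0.088889) / (0.22282) = 0.39893.

0.399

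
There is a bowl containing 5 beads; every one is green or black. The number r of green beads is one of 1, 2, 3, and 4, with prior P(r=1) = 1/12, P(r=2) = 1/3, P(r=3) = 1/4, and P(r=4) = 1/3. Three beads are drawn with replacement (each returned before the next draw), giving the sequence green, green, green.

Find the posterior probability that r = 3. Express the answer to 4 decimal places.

Under each hypothesis, the probability of the observed sequence is: P(data | r = 1) = (1/5)(1/5)(1/5) = 0.008; P(data | r = 2) = (2/5)(2/5)(2/5) = 0.064; P(data | r = 3) = (3/5)(3/5)(3/5) = 0.216; P(data | r = 4) = (4/5)(4/5)(4/5) = 0.512.
Multiplying each by its prior: 1/12 · 0.008 = 0.00066667, 1/3 · 0.064 = 0.021333, 1/4 · 0.216 = 0.054, 1/3 · 0.512 = 0.17067; these sum to 0.24667.
By Bayes' rule, P(r = 3 | data) = (0.054) / (0.24667) = 0.21892.

0.2189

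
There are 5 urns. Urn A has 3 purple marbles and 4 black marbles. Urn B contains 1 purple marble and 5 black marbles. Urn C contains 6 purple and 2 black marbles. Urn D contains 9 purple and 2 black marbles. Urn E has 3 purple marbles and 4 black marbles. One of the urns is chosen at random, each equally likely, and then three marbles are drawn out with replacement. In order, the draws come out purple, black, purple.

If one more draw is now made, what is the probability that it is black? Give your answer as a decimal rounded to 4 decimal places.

0.3967

The likelihood of the observed sequence under each hypothesis: P(data | urn A) = (3/7)(4/7)(3/7) = 0.10496; P(data | urn B) = (1/6)(5/6)(1/6) = 0.023148; P(data | urn C) = (6/8)(2/8)(6/8) = 0.14062; P(data | urn D) = (9/11)(2/11)(9/11) = 0.12171; P(data | urn E) = (3/7)(4/7)(3/7) = 0.10496.
The prior-weighted likelihoods are 1/5 · 0.10496 = 0.020991, 1/5 · 0.023148 = 0.0046296, 1/5 · 0.14062 = 0.028125, 1/5 · 0.12171 = 0.024343, 1/5 · 0.10496 = 0.020991; summing to 0.09908.
Normalising, the posterior is P(urn A | data) = 0.21186, P(urn B | data) = 0.046726, P(urn C | data) = 0.28386, P(urn D | data) = 0.24569, P(urn E | data) = 0.21186.
Averaging over the posterior, P(black next | data) = (4/7)(0.21186) + (5/6)(0.046726) + (1/4)(0.28386) + (2/11)(0.24569) + (4/7)(0.21186) = 0.3967.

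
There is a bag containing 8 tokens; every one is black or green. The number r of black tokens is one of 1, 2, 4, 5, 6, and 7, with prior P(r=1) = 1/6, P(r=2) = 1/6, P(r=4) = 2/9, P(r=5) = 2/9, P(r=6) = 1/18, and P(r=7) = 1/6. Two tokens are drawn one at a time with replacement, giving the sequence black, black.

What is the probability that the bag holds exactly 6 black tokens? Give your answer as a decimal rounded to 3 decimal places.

0.099

For each hypothesis, P(data | H) works out to: P(data | r = 1) = (1/8)(1/8) = 1/64; P(data | r = 2) = (2/8)(2/8) = 1/16; P(data | r = 4) = (4/8)(4/8) = 1/4; P(data | r = 5) = (5/8)(5/8) = 25/64; P(data | r = 6) = (6/8)(6/8) = 9/16; P(data | r = 7) = (7/8)(7/8) = 49/64.
The prior-weighted likelihoods are 1/6 · 1/64 = 1/384, 1/6 · 1/16 = 1/96, 2/9 · 1/4 = 1/18, 2/9 · 25/64 = 25/288, 1/18 · 9/16 = 1/32, 1/6 · 49/64 = 49/384; summing to 181/576.
By Bayes' rule, P(r = 6 | data) = (1/32) / (181/576) = 18/181.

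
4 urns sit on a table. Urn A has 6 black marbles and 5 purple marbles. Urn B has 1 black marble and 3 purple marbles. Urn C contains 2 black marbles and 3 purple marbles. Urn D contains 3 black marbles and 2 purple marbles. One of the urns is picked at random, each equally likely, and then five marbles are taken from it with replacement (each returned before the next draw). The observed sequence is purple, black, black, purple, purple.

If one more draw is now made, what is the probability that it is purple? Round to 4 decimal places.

0.5578

Under each hypothesis, the probability of the observed sequence is: P(data | urn A) = (5/11)(6/11)(6/11)(5/11)(5/11) = 0.027941; P(data | urn B) = (3/4)(1/4)(1/4)(3/4)(3/4) = 0.026367; P(data | urn C) = (3/5)(2/5)(2/5)(3/5)(3/5) = 0.03456; P(data | urn D) = (2/5)(3/5)(3/5)(2/5)(2/5) = 0.02304.
Weighting by the prior gives 1/4 · 0.027941 = 0.0069854, 1/4 · 0.026367 = 0.0065918, 1/4 · 0.03456 = 0.00864, 1/4 · 0.02304 = 0.00576; summing to 0.027977.
The posterior is then P(urn A | data) = 0.24968, P(urn B | data) = 0.23561, P(urn C | data) = 0.30882, P(urn D | data) = 0.20588.
So P(purple next | data) = Σ P(purple next | H) P(H | data) = (5/11)(0.24968) + (3/4)(0.23561) + (3/5)(0.30882) + (2/5)(0.20588) = 0.55785.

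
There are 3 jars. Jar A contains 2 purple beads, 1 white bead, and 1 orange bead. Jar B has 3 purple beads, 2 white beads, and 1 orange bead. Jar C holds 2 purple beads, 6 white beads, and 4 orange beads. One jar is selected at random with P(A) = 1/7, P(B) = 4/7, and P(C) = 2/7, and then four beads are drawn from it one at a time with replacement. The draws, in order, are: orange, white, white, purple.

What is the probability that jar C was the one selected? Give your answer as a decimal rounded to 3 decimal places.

0.382

Compute the likelihood of the observed sequence for each case: P(data | jar A) = (1/4)(1/4)(1/4)(2/4) = 0.0078125; P(data | jar B) = (1/6)(2/6)(2/6)(3/6) = 0.0092593; P(data | jar C) = (4/12)(6/12)(6/12)(2/12) = 0.013889.
The prior-weighted likelihoods are 1/7 · 0.0078125 = 0.0011161, 4/7 · 0.0092593 = 0.005291, 2/7 · 0.013889 = 0.0039683; these sum to 0.010375.
Hence P(jar C | data) = (0.0039683) / (0.010375) = 0.38247.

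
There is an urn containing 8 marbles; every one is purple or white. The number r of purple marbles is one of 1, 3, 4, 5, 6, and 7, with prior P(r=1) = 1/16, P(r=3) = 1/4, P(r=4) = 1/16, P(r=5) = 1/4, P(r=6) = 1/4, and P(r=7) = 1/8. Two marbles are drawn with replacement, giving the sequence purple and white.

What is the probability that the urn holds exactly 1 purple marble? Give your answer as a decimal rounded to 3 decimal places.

Under each hypothesis, the probability of the observed sequence is: P(data | r = 1) = (1/8)(7/8) = 0.10938; P(data | r = 3) = (3/8)(5/8) = 0.23438; P(data | r = 4) = (4/8)(4/8) = 0.25; P(data | r = 5) = (5/8)(3/8) = 0.23438; P(data | r = 6) = (6/8)(2/8) = 0.1875; P(data | r = 7) = (7/8)(1/8) = 0.10938.
The prior-weighted likelihoods are 1/16 · 0.10938 = 0.0068359, 1/4 · 0.23438 = 0.058594, 1/16 · 0.25 = 0.015625, 1/4 · 0.23438 = 0.058594, 1/4 · 0.1875 = 0.046875, 1/8 · 0.10938 = 0.013672; with total 0.2002.
Hence P(r = 1 | data) = (0.0068359) / (0.2002) = 0.034146.

0.034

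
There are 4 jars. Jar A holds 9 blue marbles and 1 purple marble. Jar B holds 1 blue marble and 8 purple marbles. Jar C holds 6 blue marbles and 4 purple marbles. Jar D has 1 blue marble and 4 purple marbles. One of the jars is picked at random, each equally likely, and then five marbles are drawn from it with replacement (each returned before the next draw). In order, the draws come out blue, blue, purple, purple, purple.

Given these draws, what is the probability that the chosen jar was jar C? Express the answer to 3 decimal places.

The likelihood of the observed sequence under each hypothesis: P(data | jar A) = (9/10)(9/10)(1/10)(1/10)(1/10) = 0.00081; P(data | jar B) = (1/9)(1/9)(8/9)(8/9)(8/9) = 0.0086708; P(data | jar C) = (6/10)(6/10)(4/10)(4/10)(4/10) = 0.02304; P(data | jar D) = (1/5)(1/5)(4/5)(4/5)(4/5) = 0.02048.
Weighting by the prior gives 1/4 · 0.00081 = 0.0002025, 1/4 · 0.0086708 = 0.0021677, 1/4 · 0.02304 = 0.00576, 1/4 · 0.02048 = 0.00512; summing to 0.01325.
So P(jar C | data) = (0.00576) / (0.01325) = 0.43471.

0.435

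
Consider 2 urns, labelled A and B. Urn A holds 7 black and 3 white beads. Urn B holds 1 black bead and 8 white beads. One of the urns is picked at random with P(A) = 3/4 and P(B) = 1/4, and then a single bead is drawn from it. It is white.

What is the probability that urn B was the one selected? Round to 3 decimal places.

0.497

The likelihood of this draw under each hypothesis: P(data | urn A) = (3/10) = 3/10; P(data | urn B) = (8/9) = 8/9.
Multiplying each by its prior: 3/4 · 3/10 = 9/40, 1/4 · 8/9 = 2/9; with total 161/360.
Therefore the posterior P(urn B | data) = (2/9) / (161/360) = 80/161.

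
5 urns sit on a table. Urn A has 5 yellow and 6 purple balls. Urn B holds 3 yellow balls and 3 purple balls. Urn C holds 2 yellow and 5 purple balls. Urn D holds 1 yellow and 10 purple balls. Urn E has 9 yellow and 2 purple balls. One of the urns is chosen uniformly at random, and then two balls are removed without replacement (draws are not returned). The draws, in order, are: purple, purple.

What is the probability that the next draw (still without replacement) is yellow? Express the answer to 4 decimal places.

0.3367

For each hypothesis, P(data | H) works out to: P(data | urn A) = (6/11)(5/10) = 0.27273; P(data | urn B) = (3/6)(2/5) = 0.2; P(data | urn C) = (5/7)(4/6) = 0.47619; P(data | urn D) = (10/11)(9/10) = 0.81818; P(data | urn E) = (2/11)(1/10) = 0.018182.
The prior-weighted likelihoods are 1/5 · 0.27273 = 0.054545, 1/5 · 0.2 = 0.04, 1/5 · 0.47619 = 0.095238, 1/5 · 0.81818 = 0.16364, 1/5 · 0.018182 = 0.0036364; these sum to 0.35706.
Normalising, the posterior is P(urn A | data) = 0.15276, P(urn B | data) = 0.11203, P(urn C | data) = 0.26673, P(urn D | data) = 0.45829, P(urn E | data) = 0.010184.
Averaging over the posterior, P(yellow next | data) = (5/9)(0.15276) + (3/4)(0.11203) + (2/5)(0.26673) + (1/9)(0.45829) + (1)(0.010184) = 0.33669.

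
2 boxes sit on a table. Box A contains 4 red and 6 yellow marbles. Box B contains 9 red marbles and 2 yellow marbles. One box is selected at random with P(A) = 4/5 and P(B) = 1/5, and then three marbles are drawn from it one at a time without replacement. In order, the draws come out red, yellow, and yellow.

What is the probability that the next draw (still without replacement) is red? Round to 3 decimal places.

The likelihood of the observed sequence under each hypothesis: P(data | box A) = (4/10)(6/9)(5/8) = 1/6; P(data | box B) = (9/11)(2/10)(1/9) = 1/55.
Weighting by the prior gives 4/5 · 1/6 = 2/15, 1/5 · 1/55 = 1/275; with total 113/825.
The posterior is then P(box A | data) = 110/113, P(box B | data) = 3/113.
Averaging over the posterior, P(red next | data) = (3/7)(110/113) + (1)(3/113) = 351/791.

0.444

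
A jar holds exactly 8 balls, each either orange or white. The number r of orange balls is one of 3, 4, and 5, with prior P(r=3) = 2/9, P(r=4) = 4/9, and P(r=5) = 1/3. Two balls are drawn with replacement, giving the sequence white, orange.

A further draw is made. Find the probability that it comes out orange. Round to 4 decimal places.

0.5135

The likelihood of the observed sequence under each hypothesis: P(data | r = 3) = (5/8)(3/8) = 15/64; P(data | r = 4) = (4/8)(4/8) = 1/4; P(data | r = 5) = (3/8)(5/8) = 15/64.
The prior-weighted likelihoods are 2/9 · 15/64 = 5/96, 4/9 · 1/4 = 1/9, 1/3 · 15/64 = 5/64; summing to 139/576.
The posterior is then P(r = 3 | data) = 0.21583, P(r = 4 | data) = 0.46043, P(r = 5 | data) = 0.32374.
So P(orange next | data) = Σ P(orange next | H) P(H | data) = (3/8)(0.21583) + (1/2)(0.46043) + (5/8)(0.32374) = 0.51349.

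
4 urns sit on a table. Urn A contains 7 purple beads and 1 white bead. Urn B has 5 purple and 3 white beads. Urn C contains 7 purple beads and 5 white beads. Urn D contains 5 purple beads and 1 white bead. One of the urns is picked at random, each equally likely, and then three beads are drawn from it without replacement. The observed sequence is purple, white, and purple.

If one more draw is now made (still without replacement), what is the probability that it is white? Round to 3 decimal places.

0.226

Compute the likelihood of the observed sequence for each case: P(data | urn A) = (7/8)(1/7)(6/6) = 0.125; P(data | urn B) = (5/8)(3/7)(4/6) = 0.17857; P(data | urn C) = (7/12)(5/11)(6/10) = 0.15909; P(data | urn D) = (5/6)(1/5)(4/4) = 0.16667.
Multiplying each by its prior: 1/4 · 0.125 = 0.03125, 1/4 · 0.17857 = 0.044643, 1/4 · 0.15909 = 0.039773, 1/4 · 0.16667 = 0.041667; these sum to 0.15733.
Dividing through by the total gives posterior P(urn A | data) = 0.19862, P(urn B | data) = 0.28375, P(urn C | data) = 0.25279, P(urn D | data) = 0.26483.
Averaging over the posterior, P(white next | data) = (0)(0.19862) + (2/5)(0.28375) + (4/9)(0.25279) + (0)(0.26483) = 0.22585.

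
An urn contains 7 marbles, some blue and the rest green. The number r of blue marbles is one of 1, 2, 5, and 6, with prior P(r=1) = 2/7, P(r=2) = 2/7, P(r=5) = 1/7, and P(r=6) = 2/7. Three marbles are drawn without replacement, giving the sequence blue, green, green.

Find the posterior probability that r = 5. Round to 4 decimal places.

0.0667

The likelihood of the observed sequence under each hypothesis: P(data | r = 1) = (1/7)(6/6)(5/5) = 1/7; P(data | r = 2) = (2/7)(5/6)(4/5) = 4/21; P(data | r = 5) = (5/7)(2/6)(1/5) = 1/21; P(data | r = 6) = (6/7)(1/6)(0/5) = 0.
Multiplying each by its prior: 2/7 · 1/7 = 2/49, 2/7 · 4/21 = 8/147, 1/7 · 1/21 = 1/147, 2/7 · 0 = 0; with total 5/49.
By Bayes' rule, P(r = 5 | data) = (1/147) / (5/49) = 1/15.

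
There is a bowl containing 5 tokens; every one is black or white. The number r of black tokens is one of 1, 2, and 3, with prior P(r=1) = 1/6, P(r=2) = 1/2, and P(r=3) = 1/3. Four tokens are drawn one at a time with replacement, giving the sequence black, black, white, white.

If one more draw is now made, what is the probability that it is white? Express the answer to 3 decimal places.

0.543

The likelihood of the observed sequence under each hypothesis: P(data | r = 1) = (1/5)(1/5)(4/5)(4/5) = 0.0256; P(data | r = 2) = (2/5)(2/5)(3/5)(3/5) = 0.0576; P(data | r = 3) = (3/5)(3/5)(2/5)(2/5) = 0.0576.
Weighting by the prior gives 1/6 · 0.0256 = 0.0042667, 1/2 · 0.0576 = 0.0288, 1/3 · 0.0576 = 0.0192; summing to 0.052267.
The posterior is then P(r = 1 | data) = 0.081633, P(r = 2 | data) = 0.55102, P(r = 3 | data) = 0.36735.
So P(white next | data) = Σ P(white next | H) P(H | data) = (4/5)(0.081633) + (3/5)(0.55102) + (2/5)(0.36735) = 0.54286.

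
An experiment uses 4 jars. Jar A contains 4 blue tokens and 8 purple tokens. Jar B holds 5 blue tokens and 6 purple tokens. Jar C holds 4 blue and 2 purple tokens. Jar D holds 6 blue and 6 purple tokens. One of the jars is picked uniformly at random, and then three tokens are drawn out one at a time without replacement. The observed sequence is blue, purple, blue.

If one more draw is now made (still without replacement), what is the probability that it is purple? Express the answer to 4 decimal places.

0.5181

For each hypothesis, P(data | H) works out to: P(data | jar A) = (4/12)(8/11)(3/10) = 4/55; P(data | jar B) = (5/11)(6/10)(4/9) = 4/33; P(data | jar C) = (4/6)(2/5)(3/4) = 1/5; P(data | jar D) = (6/12)(6/11)(5/10) = 3/22.
The prior-weighted likelihoods are 1/4 · 4/55 = 1/55, 1/4 · 4/33 = 1/33, 1/4 · 1/5 = 1/20, 1/4 · 3/22 = 3/88; with total 35/264.
Normalising, the posterior is P(jar A | data) = 24/175, P(jar B | data) = 8/35, P(jar C | data) = 66/175, P(jar D | data) = 9/35.
The predictive probability is P(purple next | data) = (7/9)(24/175) + (5/8)(8/35) + (1/3)(66/175) + (5/9)(9/35) = 272/525.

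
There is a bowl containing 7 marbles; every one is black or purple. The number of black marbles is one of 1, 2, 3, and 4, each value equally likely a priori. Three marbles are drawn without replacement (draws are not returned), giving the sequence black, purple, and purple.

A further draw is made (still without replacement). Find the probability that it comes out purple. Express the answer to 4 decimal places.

0.6462

The likelihood of the observed sequence under each hypothesis: P(data | r = 1) = (1/7)(6/6)(5/5) = 1/7; P(data | r = 2) = (2/7)(5/6)(4/5) = 4/21; P(data | r = 3) = (3/7)(4/6)(3/5) = 6/35; P(data | r = 4) = (4/7)(3/6)(2/5) = 4/35.
Multiplying each by its prior: 1/4 · 1/7 = 1/28, 1/4 · 4/21 = 1/21, 1/4 · 6/35 = 3/70, 1/4 · 4/35 = 1/35; summing to 13/84.
Dividing through by the total gives posterior P(r = 1 | data) = 3/13, P(r = 2 | data) = 4/13, P(r = 3 | data) = 18/65, P(r = 4 | data) = 12/65.
Averaging over the posterior, P(purple next | data) = (1)(3/13) + (3/4)(4/13) + (1/2)(18/65) + (1/4)(12/65) = 42/65.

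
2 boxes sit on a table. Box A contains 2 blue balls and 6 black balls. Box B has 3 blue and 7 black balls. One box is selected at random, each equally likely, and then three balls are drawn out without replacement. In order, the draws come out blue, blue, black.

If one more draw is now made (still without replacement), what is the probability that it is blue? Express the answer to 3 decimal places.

0.089

Compute the likelihood of the observed sequence for each case: P(data | box A) = (2/8)(1/7)(6/6) = 0.035714; P(data | box B) = (3/10)(2/9)(7/8) = 0.058333.
Weighting by the prior gives 1/2 · 0.035714 = 0.017857, 1/2 · 0.058333 = 0.029167; with total 0.047024.
The posterior is then P(box A | data) = 0.37975, P(box B | data) = 0.62025.
So P(blue next | data) = Σ P(blue next | H) P(H | data) = (0)(0.37975) + (1/7)(0.62025) = 0.088608.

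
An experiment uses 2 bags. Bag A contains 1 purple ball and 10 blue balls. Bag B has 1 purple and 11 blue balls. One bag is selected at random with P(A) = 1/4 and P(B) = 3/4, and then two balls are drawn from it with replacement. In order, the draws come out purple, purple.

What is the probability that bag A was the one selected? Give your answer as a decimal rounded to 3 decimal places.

Under each hypothesis, the probability of the observed sequence is: P(data | bag A) = (1/11)(1/11) = 0.0082645; P(data | bag B) = (1/12)(1/12) = 0.0069444.
Multiplying each by its prior: 1/4 · 0.0082645 = 0.0020661, 3/4 · 0.0069444 = 0.0052083; these sum to 0.0072744.
Therefore the posterior P(bag A | data) = (0.0020661) / (0.0072744) = 0.28402.

0.284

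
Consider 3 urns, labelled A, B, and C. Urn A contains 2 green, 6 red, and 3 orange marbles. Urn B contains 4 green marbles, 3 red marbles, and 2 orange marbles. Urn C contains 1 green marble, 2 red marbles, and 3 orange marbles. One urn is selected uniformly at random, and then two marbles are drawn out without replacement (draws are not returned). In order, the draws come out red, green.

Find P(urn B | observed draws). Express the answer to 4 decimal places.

0.4867

For each hypothesis, P(data | H) works out to: P(data | urn A) = (6/11)(2/10) = 6/55; P(data | urn B) = (3/9)(4/8) = 1/6; P(data | urn C) = (2/6)(1/5) = 1/15.
The prior-weighted likelihoods are 1/3 · 6/55 = 2/55, 1/3 · 1/6 = 1/18, 1/3 · 1/15 = 1/45; summing to 113/990.
By Bayes' rule, P(urn B | data) = (1/18) / (113/990) = 55/113.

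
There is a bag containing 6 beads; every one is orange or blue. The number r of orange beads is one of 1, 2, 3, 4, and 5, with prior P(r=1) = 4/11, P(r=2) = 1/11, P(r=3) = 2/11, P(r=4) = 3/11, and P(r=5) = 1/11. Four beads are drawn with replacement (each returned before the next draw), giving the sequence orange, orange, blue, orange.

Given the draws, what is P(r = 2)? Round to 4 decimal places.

Under each hypothesis, the probability of the observed sequence is: P(data | r = 1) = (1/6)(1/6)(5/6)(1/6) = 0.003858; P(data | r = 2) = (2/6)(2/6)(4/6)(2/6) = 0.024691; P(data | r = 3) = (3/6)(3/6)(3/6)(3/6) = 0.0625; P(data | r = 4) = (4/6)(4/6)(2/6)(4/6) = 0.098765; P(data | r = 5) = (5/6)(5/6)(1/6)(5/6) = 0.096451.
The prior-weighted likelihoods are 4/11 · 0.003858 = 0.0014029, 1/11 · 0.024691 = 0.0022447, 2/11 · 0.0625 = 0.011364, 3/11 · 0.098765 = 0.026936, 1/11 · 0.096451 = 0.0087682; summing to 0.050715.
Hence P(r = 2 | data) = (0.0022447) / (0.050715) = 0.04426.

0.0443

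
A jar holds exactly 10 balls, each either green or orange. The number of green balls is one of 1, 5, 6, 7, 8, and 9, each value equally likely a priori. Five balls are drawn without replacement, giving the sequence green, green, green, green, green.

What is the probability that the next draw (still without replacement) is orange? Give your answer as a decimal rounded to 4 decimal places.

Compute the likelihood of the observed sequence for each case: P(data | r = 1) = (1/10)(0/9) = 0; P(data | r = 5) = (5/10)(4/9)(3/8)(2/7)(1/6) = 0.0039683; P(data | r = 6) = (6/10)(5/9)(4/8)(3/7)(2/6) = 0.02381; P(data | r = 7) = (7/10)(6/9)(5/8)(4/7)(3/6) = 0.083333; P(data | r = 8) = (8/10)(7/9)(6/8)(5/7)(4/6) = 0.22222; P(data | r = 9) = (9/10)(8/9)(7/8)(6/7)(5/6) = 0.5.
Multiplying each by its prior: 1/6 · 0 = 0, 1/6 · 0.0039683 = 0.00066138, 1/6 · 0.02381 = 0.0039683, 1/6 · 0.083333 = 0.013889, 1/6 · 0.22222 = 0.037037, 1/6 · 0.5 = 0.083333; these sum to 0.13889.
Dividing through by the total gives posterior P(r = 1 | data) = 0, P(r = 5 | data) = 0.0047619, P(r = 6 | data) = 0.028571, P(r = 7 | data) = 0.1, P(r = 8 | data) = 0.26667, P(r = 9 | data) = 0.6.
So P(orange next | data) = Σ P(orange next | H) P(H | data) = (1)(0.0047619) + (4/5)(0.028571) + (3/5)(0.1) + (2/5)(0.26667) + (1/5)(0.6) = 0.31429.

0.3143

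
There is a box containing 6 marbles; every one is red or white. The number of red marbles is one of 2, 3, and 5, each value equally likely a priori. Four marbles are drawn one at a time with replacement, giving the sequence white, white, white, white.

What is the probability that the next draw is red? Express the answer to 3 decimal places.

Under each hypothesis, the probability of the observed sequence is: P(data | r = 2) = (4/6)(4/6)(4/6)(4/6) = 0.19753; P(data | r = 3) = (3/6)(3/6)(3/6)(3/6) = 0.0625; P(data | r = 5) = (1/6)(1/6)(1/6)(1/6) = 0.0007716.
Multiplying each by its prior: 1/3 · 0.19753 = 0.065844, 1/3 · 0.0625 = 0.020833, 1/3 · 0.0007716 = 0.0002572; with total 0.086934.
The posterior is then P(r = 2 | data) = 0.7574, P(r = 3 | data) = 0.23964, P(r = 5 | data) = 0.0029586.
So P(red next | data) = Σ P(red next | H) P(H | data) = (1/3)(0.7574) + (1/2)(0.23964) + (5/6)(0.0029586) = 0.37475.

0.375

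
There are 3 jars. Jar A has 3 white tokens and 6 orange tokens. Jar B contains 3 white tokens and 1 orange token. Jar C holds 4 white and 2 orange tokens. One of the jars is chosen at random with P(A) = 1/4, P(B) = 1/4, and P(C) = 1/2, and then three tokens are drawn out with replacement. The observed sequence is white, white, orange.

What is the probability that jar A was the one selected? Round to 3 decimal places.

0.145

The likelihood of the observed sequence under each hypothesis: P(data | jar A) = (3/9)(3/9)(6/9) = 0.074074; P(data | jar B) = (3/4)(3/4)(1/4) = 0.14062; P(data | jar C) = (4/6)(4/6)(2/6) = 0.14815.
The prior-weighted likelihoods are 1/4 · 0.074074 = 0.018519, 1/4 · 0.14062 = 0.035156, 1/2 · 0.14815 = 0.074074; these sum to 0.12775.
Therefore the posterior P(jar A | data) = (0.018519) / (0.12775) = 0.14496.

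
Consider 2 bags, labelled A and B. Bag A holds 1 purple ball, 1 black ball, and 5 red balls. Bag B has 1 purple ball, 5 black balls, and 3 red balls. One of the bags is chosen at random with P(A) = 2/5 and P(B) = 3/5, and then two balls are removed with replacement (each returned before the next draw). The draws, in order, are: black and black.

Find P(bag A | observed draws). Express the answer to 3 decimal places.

0.042

The likelihood of the observed sequence under each hypothesis: P(data | bag A) = (1/7)(1/7) = 0.020408; P(data | bag B) = (5/9)(5/9) = 0.30864.
The prior-weighted likelihoods are 2/5 · 0.020408 = 0.0081633, 3/5 · 0.30864 = 0.18519; these sum to 0.19335.
Therefore the posterior P(bag A | data) = (0.0081633) / (0.19335) = 0.04222.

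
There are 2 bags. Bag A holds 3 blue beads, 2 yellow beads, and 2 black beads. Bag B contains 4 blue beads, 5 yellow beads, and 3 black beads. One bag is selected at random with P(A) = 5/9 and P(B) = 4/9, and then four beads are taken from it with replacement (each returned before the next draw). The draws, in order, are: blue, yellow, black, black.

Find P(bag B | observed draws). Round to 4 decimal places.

0.4099

Under each hypothesis, the probability of the observed sequence is: P(data | bag A) = (3/7)(2/7)(2/7)(2/7) = 0.0099958; P(data | bag B) = (4/12)(5/12)(3/12)(3/12) = 0.0086806.
Multiplying each by its prior: 5/9 · 0.0099958 = 0.0055532, 4/9 · 0.0086806 = 0.003858; summing to 0.0094113.
So P(bag B | data) = (0.003858) / (0.0094113) = 0.40994.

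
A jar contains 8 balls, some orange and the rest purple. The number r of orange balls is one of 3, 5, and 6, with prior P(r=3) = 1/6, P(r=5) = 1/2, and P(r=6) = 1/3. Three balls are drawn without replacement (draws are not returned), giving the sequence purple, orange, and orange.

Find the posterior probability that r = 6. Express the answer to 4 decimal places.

0.3636

The likelihood of the observed sequence under each hypothesis: P(data | r = 3) = (5/8)(3/7)(2/6) = 5/56; P(data | r = 5) = (3/8)(5/7)(4/6) = 5/28; P(data | r = 6) = (2/8)(6/7)(5/6) = 5/28.
Multiplying each by its prior: 1/6 · 5/56 = 5/336, 1/2 · 5/28 = 5/56, 1/3 · 5/28 = 5/84; these sum to 55/336.
So P(r = 6 | data) = (5/84) / (55/336) = 4/11.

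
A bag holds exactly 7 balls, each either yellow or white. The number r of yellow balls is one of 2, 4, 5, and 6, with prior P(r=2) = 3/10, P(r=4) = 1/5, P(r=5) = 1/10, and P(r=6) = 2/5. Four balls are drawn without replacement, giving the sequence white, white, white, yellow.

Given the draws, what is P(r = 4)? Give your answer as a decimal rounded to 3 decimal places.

0.118

Compute the likelihood of the observed sequence for each case: P(data | r = 2) = (5/7)(4/6)(3/5)(2/4) = 1/7; P(data | r = 4) = (3/7)(2/6)(1/5)(4/4) = 1/35; P(data | r = 5) = (2/7)(1/6)(0/5) = 0; P(data | r = 6) = (1/7)(0/6) = 0.
The prior-weighted likelihoods are 3/10 · 1/7 = 3/70, 1/5 · 1/35 = 1/175, 1/10 · 0 = 0, 2/5 · 0 = 0; summing to 17/350.
Therefore the posterior P(r = 4 | data) = (1/175) / (17/350) = 2/17.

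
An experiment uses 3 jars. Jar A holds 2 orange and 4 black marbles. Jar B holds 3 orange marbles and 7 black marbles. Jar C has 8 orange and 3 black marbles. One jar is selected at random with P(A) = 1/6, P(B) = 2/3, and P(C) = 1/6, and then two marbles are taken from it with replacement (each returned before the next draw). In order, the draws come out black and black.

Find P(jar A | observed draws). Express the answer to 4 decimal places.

0.1793

Compute the likelihood of the observed sequence for each case: P(data | jar A) = (4/6)(4/6) = 0.44444; P(data | jar B) = (7/10)(7/10) = 0.49; P(data | jar C) = (3/11)(3/11) = 0.07438.
Weighting by the prior gives 1/6 · 0.44444 = 0.074074, 2/3 · 0.49 = 0.32667, 1/6 · 0.07438 = 0.012397; summing to 0.41314.
So P(jar A | data) = (0.074074) / (0.41314) = 0.1793.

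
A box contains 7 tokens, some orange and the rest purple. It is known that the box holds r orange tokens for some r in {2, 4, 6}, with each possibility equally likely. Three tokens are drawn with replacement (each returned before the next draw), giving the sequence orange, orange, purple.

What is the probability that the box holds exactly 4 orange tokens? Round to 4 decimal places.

0.4615

Under each hypothesis, the probability of the observed sequence is: P(data | r = 2) = (2/7)(2/7)(5/7) = 0.058309; P(data | r = 4) = (4/7)(4/7)(3/7) = 0.13994; P(data | r = 6) = (6/7)(6/7)(1/7) = 0.10496.
Weighting by the prior gives 1/3 · 0.058309 = 0.019436, 1/3 · 0.13994 = 0.046647, 1/3 · 0.10496 = 0.034985; with total 0.10107.
So P(r = 4 | data) = (0.046647) / (0.10107) = 0.46154.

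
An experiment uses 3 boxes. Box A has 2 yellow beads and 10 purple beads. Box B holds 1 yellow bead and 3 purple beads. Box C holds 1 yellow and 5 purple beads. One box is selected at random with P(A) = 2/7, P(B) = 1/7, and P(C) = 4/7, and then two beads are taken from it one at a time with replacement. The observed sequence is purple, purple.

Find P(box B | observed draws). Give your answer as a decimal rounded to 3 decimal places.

0.119

For each hypothesis, P(data | H) works out to: P(data | box A) = (10/12)(10/12) = 25/36; P(data | box B) = (3/4)(3/4) = 9/16; P(data | box C) = (5/6)(5/6) = 25/36.
The prior-weighted likelihoods are 2/7 · 25/36 = 25/126, 1/7 · 9/16 = 9/112, 4/7 · 25/36 = 25/63; these sum to 227/336.
Hence P(box B | data) = (9/112) / (227/336) = 27/227.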